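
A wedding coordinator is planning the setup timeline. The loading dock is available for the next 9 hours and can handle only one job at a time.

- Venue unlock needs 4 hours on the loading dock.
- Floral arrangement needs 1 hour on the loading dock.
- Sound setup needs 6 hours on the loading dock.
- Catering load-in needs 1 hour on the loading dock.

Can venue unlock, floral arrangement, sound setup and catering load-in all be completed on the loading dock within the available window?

No

Running back to back, the jobs need 4 + 1 + 6 + 1 = 12 hours on the loading dock.
Since 12 > 9, they cannot all fit.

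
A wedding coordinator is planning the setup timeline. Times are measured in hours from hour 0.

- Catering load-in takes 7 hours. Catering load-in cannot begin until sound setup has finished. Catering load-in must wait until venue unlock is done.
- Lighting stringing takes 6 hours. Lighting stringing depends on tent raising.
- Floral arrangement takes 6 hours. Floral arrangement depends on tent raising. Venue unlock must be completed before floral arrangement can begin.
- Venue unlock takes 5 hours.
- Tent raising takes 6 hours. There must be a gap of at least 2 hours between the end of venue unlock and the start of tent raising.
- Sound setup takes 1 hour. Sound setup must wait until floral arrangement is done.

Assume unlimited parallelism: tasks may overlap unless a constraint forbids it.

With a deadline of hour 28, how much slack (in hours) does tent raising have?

1

Venue unlock can start immediately at hour 0; it finishes at hour 5.
Tent raising waits on venue unlock (finishes hour 5, plus 2-hour gap → hour 7), so it starts at hour 7 and finishes at 7 + 6 = hour 13.

Working backward from the deadline:
Catering load-in has no dependents, so it just needs to finish by hour 28. Starting by 28 − 7 = hour 21 achieves that.
Sound setup feeds into catering load-in (must start by hour 21); so sound setup must finish by hour 21 and therefore start by hour 20.
Floral arrangement must finish before sound setup (must start by hour 20). With a 6-hour duration, floral arrangement must start by 20 − 6 = hour 14.
Lighting stringing has no dependents, so it just needs to finish by hour 28. Starting by 28 − 6 = hour 22 achieves that.
For tent raising: floral arrangement (must start by hour 14); lighting stringing (must start by hour 22). The most restrictive is hour 14; with a 6-hour duration, tent raising must start by hour 8.
So tent raising can start as early as hour 7 and as late as hour 8, giving 8 − 7 = 1 hour of slack.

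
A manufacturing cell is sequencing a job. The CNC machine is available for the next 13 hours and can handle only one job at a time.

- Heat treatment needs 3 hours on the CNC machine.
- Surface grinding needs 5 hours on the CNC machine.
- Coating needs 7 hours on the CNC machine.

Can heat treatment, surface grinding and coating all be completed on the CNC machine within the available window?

Running back to back, the jobs need 3 + 5 + 7 = 15 hours on the CNC machine.
Since 15 > 13, they cannot all fit.

No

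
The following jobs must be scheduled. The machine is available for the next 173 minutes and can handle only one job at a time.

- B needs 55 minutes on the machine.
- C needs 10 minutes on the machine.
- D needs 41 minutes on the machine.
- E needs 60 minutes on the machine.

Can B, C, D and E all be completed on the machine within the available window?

Running back to back, the jobs need 55 + 10 + 41 + 60 = 166 minutes on the machine.
Since 166 ≤ 173, they fit within the window.

Yes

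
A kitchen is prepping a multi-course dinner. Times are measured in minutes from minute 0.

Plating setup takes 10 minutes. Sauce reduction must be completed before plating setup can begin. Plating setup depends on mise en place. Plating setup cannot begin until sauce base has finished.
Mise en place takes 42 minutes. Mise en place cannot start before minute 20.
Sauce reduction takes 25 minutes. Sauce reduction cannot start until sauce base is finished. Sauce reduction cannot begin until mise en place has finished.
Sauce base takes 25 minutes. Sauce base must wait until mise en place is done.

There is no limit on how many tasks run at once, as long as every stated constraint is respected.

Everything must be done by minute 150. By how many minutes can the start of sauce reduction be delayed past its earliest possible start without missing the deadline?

28

Mise en place waits on its own release at minute 20, so it starts at minute 20 and finishes at 20 + 42 = minute 62.
Sauce base waits on mise en place (finishes minute 62), so it starts at minute 62 and finishes at 62 + 25 = minute 87.
Sauce reduction has to wait for sauce base (finishes minute 87); mise en place (finishes minute 62). The latest of these is minute 87, so sauce reduction runs minute 87 to 87 + 25 = minute 112.

Working backward from the deadline:
Plating setup has no dependents, so it just needs to finish by minute 150. Starting by 150 − 10 = minute 140 achieves that.
Sauce reduction has to be done before plating setup (must start by minute 140). That means finishing by minute 140, i.e. starting by 140 − 25 = minute 115.
So sauce reduction can start as early as minute 87 and as late as minute 115, giving 115 − 87 = 28 minutes of slack.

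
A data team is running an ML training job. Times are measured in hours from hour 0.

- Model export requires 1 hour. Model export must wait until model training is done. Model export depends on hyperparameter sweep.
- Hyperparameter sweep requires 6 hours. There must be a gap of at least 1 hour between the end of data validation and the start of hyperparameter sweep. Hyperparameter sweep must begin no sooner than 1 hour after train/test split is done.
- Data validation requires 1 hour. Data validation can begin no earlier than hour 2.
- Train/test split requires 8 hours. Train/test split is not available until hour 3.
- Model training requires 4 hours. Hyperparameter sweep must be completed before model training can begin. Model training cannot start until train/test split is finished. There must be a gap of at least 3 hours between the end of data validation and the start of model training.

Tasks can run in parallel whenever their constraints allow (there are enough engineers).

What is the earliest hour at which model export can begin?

Train/test split cannot begin until its own release at hour 3. It runs from hour 3 to 3 + 8 = hour 11.
After its own release at hour 2, data validation can start at hour 2 and finishes at hour 3.
Hyperparameter sweep cannot start until data validation (finishes hour 3, plus 1-hour gap → hour 4); train/test split (finishes hour 11, plus 1-hour gap → hour 12). The controlling bound is hour 12, so hyperparameter sweep finishes at 12 + 6 = hour 18.
Model training cannot start until hyperparameter sweep (finishes hour 18); train/test split (finishes hour 11); data validation (finishes hour 3, plus 3-hour gap → hour 6). The controlling bound is hour 18, so model training finishes at 18 + 4 = hour 22.
Model export waits on model training (finishes hour 22); hyperparameter sweep (finishes hour 18). The latest of these is hour 22, which is the earliest model export can start.

22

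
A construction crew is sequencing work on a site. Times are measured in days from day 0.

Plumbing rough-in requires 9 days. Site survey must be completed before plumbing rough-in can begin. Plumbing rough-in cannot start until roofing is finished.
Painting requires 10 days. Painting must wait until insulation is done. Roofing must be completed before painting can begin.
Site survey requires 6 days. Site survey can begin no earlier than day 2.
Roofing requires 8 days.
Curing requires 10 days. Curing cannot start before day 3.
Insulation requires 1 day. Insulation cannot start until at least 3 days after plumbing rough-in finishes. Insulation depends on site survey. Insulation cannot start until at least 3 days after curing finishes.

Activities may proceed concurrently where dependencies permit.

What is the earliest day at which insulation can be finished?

21

Roofing has no prerequisites, so it starts at day 0 and finishes at day 8.
Curing cannot begin until its own release at day 3. It runs from day 3 to 3 + 10 = day 13.
After its own release at day 2, site survey can start at day 2 and finishes at day 8.
For plumbing rough-in: site survey (finishes day 8); roofing (finishes day 8). Taking the maximum gives a start of day 8, and it finishes at 8 + 9 = day 17.
Insulation needs all of plumbing rough-in (finishes day 17, plus 3-day gap → day 20); site survey (finishes day 8); curing (finishes day 13, plus 3-day gap → day 16). That puts its earliest start at day 20; it finishes at 20 + 1 = day 21.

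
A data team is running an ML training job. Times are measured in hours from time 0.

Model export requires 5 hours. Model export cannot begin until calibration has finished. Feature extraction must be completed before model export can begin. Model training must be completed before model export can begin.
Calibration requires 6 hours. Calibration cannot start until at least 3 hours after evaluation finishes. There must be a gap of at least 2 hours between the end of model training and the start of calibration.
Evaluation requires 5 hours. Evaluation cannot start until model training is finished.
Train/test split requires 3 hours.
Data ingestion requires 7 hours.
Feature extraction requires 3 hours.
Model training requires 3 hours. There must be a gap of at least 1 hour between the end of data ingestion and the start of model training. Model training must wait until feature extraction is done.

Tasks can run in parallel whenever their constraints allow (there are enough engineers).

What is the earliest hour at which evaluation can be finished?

16

Feature extraction can start immediately at hour 0; it finishes at hour 3.
Data ingestion has no prerequisites, so it starts at hour 0 and finishes at hour 7.
For model training: data ingestion (finishes hour 7, plus 1-hour gap → hour 8); feature extraction (finishes hour 3). Taking the maximum gives a start of hour 8, and it finishes at 8 + 3 = hour 11.
Evaluation waits on model training (finishes hour 11), so it starts at hour 11 and finishes at 11 + 5 = hour 16.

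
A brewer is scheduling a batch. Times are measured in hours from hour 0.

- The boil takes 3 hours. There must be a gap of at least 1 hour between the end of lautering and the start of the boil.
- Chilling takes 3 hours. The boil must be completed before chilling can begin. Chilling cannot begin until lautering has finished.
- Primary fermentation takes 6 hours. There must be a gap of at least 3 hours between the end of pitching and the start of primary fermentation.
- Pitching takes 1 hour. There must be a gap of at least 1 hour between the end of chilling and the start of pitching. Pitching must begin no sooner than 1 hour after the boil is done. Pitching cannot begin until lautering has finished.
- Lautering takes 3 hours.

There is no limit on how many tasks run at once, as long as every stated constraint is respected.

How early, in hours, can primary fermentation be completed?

21

Lautering has no prerequisites, so it starts at hour 0 and finishes at hour 3.
After lautering (finishes hour 3, plus 1-hour gap → hour 4), the boil can start at hour 4 and finishes at hour 7.
Chilling has to wait for the boil (finishes hour 7); lautering (finishes hour 3). The latest of these is hour 7, so chilling runs hour 7 to 7 + 3 = hour 10.
For pitching: chilling (finishes hour 10, plus 1-hour gap → hour 11); the boil (finishes hour 7, plus 1-hour gap → hour 8); lautering (finishes hour 3). Taking the maximum gives a start of hour 11, and it finishes at 11 + 1 = hour 12.
After pitching (finishes hour 12, plus 3-hour gap → hour 15), primary fermentation can start at hour 15 and finishes at hour 21.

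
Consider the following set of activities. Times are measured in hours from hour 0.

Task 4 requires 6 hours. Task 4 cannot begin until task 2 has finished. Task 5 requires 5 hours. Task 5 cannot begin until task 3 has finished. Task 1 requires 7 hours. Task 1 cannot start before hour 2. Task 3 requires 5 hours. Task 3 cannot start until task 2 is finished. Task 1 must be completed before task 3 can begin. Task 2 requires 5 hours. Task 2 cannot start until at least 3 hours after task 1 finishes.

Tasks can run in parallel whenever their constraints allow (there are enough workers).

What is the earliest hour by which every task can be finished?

27

Task 1 cannot begin until its own release at hour 2. It runs from hour 2 to 2 + 7 = hour 9.
Task 2 waits on task 1 (finishes hour 9, plus 3-hour gap → hour 12), so it starts at hour 12 and finishes at 12 + 5 = hour 17.
Task 4 waits on task 2 (finishes hour 17), so it starts at hour 17 and finishes at 17 + 6 = hour 23.
Task 3 has to wait for task 2 (finishes hour 17); task 1 (finishes hour 9). The latest of these is hour 17, so task 3 runs hour 17 to 17 + 5 = hour 22.
Task 5 waits on task 3 (finishes hour 22), so it starts at hour 22 and finishes at 22 + 5 = hour 27.
All tasks are finished once the last one completes. Finish times: Task 1 at 9, Task 2 at 17, Task 3 at 22, Task 4 at 23, Task 5 at 27. The latest is hour 27.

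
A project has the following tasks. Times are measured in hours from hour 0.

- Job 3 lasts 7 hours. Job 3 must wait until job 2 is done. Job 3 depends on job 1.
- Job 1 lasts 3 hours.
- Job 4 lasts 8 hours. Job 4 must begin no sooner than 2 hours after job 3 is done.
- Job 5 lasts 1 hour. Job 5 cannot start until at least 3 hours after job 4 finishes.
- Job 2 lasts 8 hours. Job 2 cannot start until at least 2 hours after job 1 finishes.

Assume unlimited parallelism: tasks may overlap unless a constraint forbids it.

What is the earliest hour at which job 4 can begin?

Job 1 has no prerequisites, so it starts at hour 0 and finishes at hour 3.
Job 2 cannot begin until job 1 (finishes hour 3, plus 2-hour gap → hour 5). It runs from hour 5 to 5 + 8 = hour 13.
For job 3: job 2 (finishes hour 13); job 1 (finishes hour 3). Taking the maximum gives a start of hour 13, and it finishes at 13 + 7 = hour 20.
Job 4 waits on job 3 (finishes hour 20, plus 2-hour gap → hour 22), so the earliest it can start is hour 22.

22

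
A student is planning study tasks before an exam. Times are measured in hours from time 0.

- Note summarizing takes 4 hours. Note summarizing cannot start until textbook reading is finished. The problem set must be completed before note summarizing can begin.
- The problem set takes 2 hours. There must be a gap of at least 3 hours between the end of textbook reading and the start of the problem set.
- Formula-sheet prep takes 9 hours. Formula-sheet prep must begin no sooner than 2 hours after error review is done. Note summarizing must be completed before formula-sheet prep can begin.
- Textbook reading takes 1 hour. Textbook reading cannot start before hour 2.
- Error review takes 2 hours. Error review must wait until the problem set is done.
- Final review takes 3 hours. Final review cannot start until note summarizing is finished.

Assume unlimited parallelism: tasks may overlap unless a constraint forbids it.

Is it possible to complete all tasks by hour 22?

Textbook reading waits on its own release at hour 2, so it starts at hour 2 and finishes at 2 + 1 = hour 3.
The problem set cannot begin until textbook reading (finishes hour 3, plus 3-hour gap → hour 6). It runs from hour 6 to 6 + 2 = hour 8.
Note summarizing cannot start until textbook reading (finishes hour 3); the problem set (finishes hour 8). The controlling bound is hour 8, so note summarizing finishes at 8 + 4 = hour 12.
Final review waits on note summarizing (finishes hour 12), so it starts at hour 12 and finishes at 12 + 3 = hour 15.
After the problem set (finishes hour 8), error review can start at hour 8 and finishes at hour 10.
Formula-sheet prep cannot start until error review (finishes hour 10, plus 2-hour gap → hour 12); note summarizing (finishes hour 12). The controlling bound is hour 12, so formula-sheet prep finishes at 12 + 9 = hour 21.
Every task is finished by hour 21, which is no later than the deadline of 22, so the schedule is feasible.

Yes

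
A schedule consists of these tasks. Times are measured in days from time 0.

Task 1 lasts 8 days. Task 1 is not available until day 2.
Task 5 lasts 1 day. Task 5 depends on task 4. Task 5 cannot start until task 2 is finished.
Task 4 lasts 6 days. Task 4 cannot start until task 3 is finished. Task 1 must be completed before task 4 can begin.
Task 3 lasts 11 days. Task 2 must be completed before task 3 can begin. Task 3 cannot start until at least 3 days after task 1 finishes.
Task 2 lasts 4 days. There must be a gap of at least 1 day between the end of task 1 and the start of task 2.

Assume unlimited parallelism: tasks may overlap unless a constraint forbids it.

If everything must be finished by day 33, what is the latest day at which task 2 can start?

11

Task 5 has no dependents, so it just needs to finish by day 33. Starting by 33 − 1 = day 32 achieves that.
Task 4 has to be done before task 5 (must start by day 32). That means finishing by day 32, i.e. starting by 32 − 6 = day 26.
Task 3 feeds into task 4 (must start by day 26); so task 3 must finish by day 26 and therefore start by day 15.
Task 2 must finish in time for task 3 (must start by day 15); task 5 (must start by day 32). The tightest is day 15, so task 2 must start by 15 − 4 = day 11.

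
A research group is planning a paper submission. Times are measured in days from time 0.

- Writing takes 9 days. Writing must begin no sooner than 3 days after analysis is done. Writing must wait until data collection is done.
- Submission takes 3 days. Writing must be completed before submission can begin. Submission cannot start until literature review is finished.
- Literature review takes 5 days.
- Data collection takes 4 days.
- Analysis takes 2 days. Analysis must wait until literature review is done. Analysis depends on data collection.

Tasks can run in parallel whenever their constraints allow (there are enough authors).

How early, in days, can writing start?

10

Data collection can start immediately at day 0; it finishes at day 4.
Literature review has no prerequisites, so it starts at day 0 and finishes at day 5.
For analysis: literature review (finishes day 5); data collection (finishes day 4). Taking the maximum gives a start of day 5, and it finishes at 5 + 2 = day 7.
Writing waits on analysis (finishes day 7, plus 3-day gap → day 10); data collection (finishes day 4). The latest of these is day 10, which is the earliest writing can start.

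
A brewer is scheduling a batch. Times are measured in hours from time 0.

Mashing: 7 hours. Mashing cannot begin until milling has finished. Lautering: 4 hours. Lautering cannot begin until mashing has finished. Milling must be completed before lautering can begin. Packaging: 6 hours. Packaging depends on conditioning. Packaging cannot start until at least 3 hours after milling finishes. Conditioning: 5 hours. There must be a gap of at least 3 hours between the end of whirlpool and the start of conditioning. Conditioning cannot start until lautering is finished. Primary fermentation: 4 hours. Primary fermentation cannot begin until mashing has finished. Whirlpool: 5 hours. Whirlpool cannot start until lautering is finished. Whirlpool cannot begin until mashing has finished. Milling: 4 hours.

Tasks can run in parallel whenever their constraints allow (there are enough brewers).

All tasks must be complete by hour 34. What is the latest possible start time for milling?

Packaging must finish by hour 34; it takes 6 hours, so it must start by 34 − 6 = hour 28.
Conditioning must finish before packaging (must start by hour 28). With a 5-hour duration, conditioning must start by 28 − 5 = hour 23.
Whirlpool has to be done before conditioning (must start by hour 23, minus 3-hour gap → hour 20). That means finishing by hour 20, i.e. starting by 20 − 5 = hour 15.
Lautering feeds whirlpool (must start by hour 15); conditioning (must start by hour 23). Taking the minimum, lautering must finish by hour 15 and start by 15 − 4 = hour 11.
To finish by hour 34, primary fermentation (duration 4) must start no later than hour 30.
Mashing has several dependents: lautering (must start by hour 11); whirlpool (must start by hour 15); primary fermentation (must start by hour 30). The earliest of those limits is hour 11, so mashing must start by 11 − 7 = hour 4.
For milling: mashing (must start by hour 4); lautering (must start by hour 11); packaging (must start by hour 28, minus 3-hour gap → hour 25). The most restrictive is hour 4; with a 4-hour duration, milling must start by hour 0.

0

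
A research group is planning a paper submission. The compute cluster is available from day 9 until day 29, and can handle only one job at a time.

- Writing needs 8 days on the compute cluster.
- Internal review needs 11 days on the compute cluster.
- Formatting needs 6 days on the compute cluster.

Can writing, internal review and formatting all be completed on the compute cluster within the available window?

The compute cluster window is 29 − 9 = 20 days.
Running back to back, the jobs need 8 + 11 + 6 = 25 days on the compute cluster.
Since 25 > 20, they cannot all fit.

No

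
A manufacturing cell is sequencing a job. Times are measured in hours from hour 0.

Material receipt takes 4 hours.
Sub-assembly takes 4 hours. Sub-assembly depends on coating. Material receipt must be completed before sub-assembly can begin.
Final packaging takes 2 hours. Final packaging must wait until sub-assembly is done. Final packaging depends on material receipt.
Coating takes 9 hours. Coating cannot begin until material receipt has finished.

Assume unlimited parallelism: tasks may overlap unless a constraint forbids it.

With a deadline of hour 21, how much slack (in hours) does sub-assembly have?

Material receipt can start immediately at hour 0; it finishes at hour 4.
After material receipt (finishes hour 4), coating can start at hour 4 and finishes at hour 13.
Sub-assembly has to wait for coating (finishes hour 13); material receipt (finishes hour 4). The latest of these is hour 13, so sub-assembly runs hour 13 to 13 + 4 = hour 17.

Working backward from the deadline:
To finish by hour 21, final packaging (duration 2) must start no later than hour 19.
Sub-assembly feeds into final packaging (must start by hour 19); so sub-assembly must finish by hour 19 and therefore start by hour 15.
So sub-assembly can start as early as hour 13 and as late as hour 15, giving 15 − 13 = 2 hours of slack.

2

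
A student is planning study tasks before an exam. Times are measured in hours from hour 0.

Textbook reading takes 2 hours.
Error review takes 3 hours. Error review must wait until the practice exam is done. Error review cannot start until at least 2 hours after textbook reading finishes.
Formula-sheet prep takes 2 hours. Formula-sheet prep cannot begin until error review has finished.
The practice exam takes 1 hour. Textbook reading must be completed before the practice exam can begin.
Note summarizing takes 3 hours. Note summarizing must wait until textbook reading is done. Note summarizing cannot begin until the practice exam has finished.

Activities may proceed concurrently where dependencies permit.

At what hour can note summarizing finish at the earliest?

Textbook reading can start immediately at hour 0; it finishes at hour 2.
After textbook reading (finishes hour 2), the practice exam can start at hour 2 and finishes at hour 3.
Note summarizing needs all of textbook reading (finishes hour 2); the practice exam (finishes hour 3). That puts its earliest start at hour 3; it finishes at 3 + 3 = hour 6.

6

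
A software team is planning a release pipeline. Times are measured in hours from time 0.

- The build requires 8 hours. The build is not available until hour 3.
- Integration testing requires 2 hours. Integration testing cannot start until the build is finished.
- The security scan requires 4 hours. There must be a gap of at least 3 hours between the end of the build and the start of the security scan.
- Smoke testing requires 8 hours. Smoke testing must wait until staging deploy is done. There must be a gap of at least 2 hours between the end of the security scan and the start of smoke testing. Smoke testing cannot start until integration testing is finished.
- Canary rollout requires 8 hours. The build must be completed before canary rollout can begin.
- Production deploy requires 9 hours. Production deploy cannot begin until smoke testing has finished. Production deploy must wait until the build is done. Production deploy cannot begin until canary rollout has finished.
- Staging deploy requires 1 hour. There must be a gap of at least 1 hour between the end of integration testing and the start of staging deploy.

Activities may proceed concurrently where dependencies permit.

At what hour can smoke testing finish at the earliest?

The build cannot begin until its own release at hour 3. It runs from hour 3 to 3 + 8 = hour 11.
After the build (finishes hour 11, plus 3-hour gap → hour 14), the security scan can start at hour 14 and finishes at hour 18.
Integration testing cannot begin until the build (finishes hour 11). It runs from hour 11 to 11 + 2 = hour 13.
After integration testing (finishes hour 13, plus 1-hour gap → hour 14), staging deploy can start at hour 14 and finishes at hour 15.
Smoke testing cannot start until staging deploy (finishes hour 15); the security scan (finishes hour 18, plus 2-hour gap → hour 20); integration testing (finishes hour 13). The controlling bound is hour 20, so smoke testing finishes at 20 + 8 = hour 28.

28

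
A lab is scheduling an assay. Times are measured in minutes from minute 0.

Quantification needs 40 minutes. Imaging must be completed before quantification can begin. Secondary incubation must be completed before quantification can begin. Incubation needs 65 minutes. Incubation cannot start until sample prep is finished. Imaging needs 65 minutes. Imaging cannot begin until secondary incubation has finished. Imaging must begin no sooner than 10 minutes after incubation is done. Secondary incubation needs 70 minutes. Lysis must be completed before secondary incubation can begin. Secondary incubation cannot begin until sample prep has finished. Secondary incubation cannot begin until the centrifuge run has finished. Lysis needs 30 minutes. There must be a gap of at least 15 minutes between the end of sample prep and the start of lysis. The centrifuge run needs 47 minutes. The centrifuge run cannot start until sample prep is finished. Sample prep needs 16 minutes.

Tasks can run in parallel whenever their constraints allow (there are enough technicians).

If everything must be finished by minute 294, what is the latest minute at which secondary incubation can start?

119

To finish by minute 294, quantification (duration 40) must start no later than minute 254.
Since quantification (must start by minute 254) depends on it, imaging must finish by minute 254. Backing off its 65-minute duration gives a latest start of minute 189.
Secondary incubation has several dependents: imaging (must start by minute 189); quantification (must start by minute 254). The earliest of those limits is minute 189, so secondary incubation must start by 189 − 70 = minute 119.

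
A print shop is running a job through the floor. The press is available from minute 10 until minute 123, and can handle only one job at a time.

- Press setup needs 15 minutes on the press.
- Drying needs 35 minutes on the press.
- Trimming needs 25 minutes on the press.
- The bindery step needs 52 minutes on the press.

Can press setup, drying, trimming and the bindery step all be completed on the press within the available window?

No

The press window is 123 − 10 = 113 minutes.
Running back to back, the jobs need 15 + 35 + 25 + 52 = 127 minutes on the press.
Since 127 > 113, they cannot all fit.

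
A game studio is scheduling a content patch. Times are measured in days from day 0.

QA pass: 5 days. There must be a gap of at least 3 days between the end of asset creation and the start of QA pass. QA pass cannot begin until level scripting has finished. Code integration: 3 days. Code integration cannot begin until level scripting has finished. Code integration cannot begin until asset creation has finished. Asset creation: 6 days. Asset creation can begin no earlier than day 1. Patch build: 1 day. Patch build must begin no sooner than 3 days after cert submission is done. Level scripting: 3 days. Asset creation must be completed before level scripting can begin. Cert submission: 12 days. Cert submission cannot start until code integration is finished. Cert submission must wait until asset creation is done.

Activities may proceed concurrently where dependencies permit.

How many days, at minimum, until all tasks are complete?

29

After its own release at day 1, asset creation can start at day 1 and finishes at day 7.
Level scripting waits on asset creation (finishes day 7), so it starts at day 7 and finishes at 7 + 3 = day 10.
QA pass has to wait for asset creation (finishes day 7, plus 3-day gap → day 10); level scripting (finishes day 10). The latest of these is day 10, so QA pass runs day 10 to 10 + 5 = day 15.
Code integration has to wait for level scripting (finishes day 10); asset creation (finishes day 7). The latest of these is day 10, so code integration runs day 10 to 10 + 3 = day 13.
Cert submission needs all of code integration (finishes day 13); asset creation (finishes day 7). That puts its earliest start at day 13; it finishes at 13 + 12 = day 25.
Patch build waits on cert submission (finishes day 25, plus 3-day gap → day 28), so it starts at day 28 and finishes at 28 + 1 = day 29.
All tasks are finished once the last one completes. Finish times: Asset creation at 7, Level scripting at 10, Code integration at 13, QA pass at 15, Cert submission at 25, Patch build at 29. The latest is day 29.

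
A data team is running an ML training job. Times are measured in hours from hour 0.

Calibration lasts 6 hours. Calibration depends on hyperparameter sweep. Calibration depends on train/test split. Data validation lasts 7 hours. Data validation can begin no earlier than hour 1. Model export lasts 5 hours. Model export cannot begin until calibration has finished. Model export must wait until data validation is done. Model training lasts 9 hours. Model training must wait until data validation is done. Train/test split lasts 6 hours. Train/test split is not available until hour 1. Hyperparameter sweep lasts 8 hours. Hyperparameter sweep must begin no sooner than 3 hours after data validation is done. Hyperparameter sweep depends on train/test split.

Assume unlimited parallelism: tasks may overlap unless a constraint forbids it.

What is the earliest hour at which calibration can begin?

Train/test split waits on its own release at hour 1, so it starts at hour 1 and finishes at 1 + 6 = hour 7.
Data validation waits on its own release at hour 1, so it starts at hour 1 and finishes at 1 + 7 = hour 8.
Hyperparameter sweep needs all of data validation (finishes hour 8, plus 3-hour gap → hour 11); train/test split (finishes hour 7). That puts its earliest start at hour 11; it finishes at 11 + 8 = hour 19.
Calibration waits on hyperparameter sweep (finishes hour 19); train/test split (finishes hour 7). The latest of these is hour 19, which is the earliest calibration can start.

19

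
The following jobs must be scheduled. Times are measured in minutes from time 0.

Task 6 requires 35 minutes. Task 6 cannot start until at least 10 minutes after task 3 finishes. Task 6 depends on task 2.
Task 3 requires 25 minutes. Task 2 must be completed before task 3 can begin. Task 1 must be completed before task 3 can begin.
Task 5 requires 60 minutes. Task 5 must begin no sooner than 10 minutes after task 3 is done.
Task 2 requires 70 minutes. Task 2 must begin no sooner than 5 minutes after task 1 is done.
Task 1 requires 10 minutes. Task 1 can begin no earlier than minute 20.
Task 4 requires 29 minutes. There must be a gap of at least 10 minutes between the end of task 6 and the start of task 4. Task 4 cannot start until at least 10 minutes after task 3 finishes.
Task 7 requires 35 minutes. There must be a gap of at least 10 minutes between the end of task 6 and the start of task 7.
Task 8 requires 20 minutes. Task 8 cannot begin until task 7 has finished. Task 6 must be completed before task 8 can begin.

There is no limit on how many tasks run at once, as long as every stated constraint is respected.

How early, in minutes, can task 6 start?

140

Task 1 waits on its own release at minute 20, so it starts at minute 20 and finishes at 20 + 10 = minute 30.
Task 2 cannot begin until task 1 (finishes minute 30, plus 5-minute gap → minute 35). It runs from minute 35 to 35 + 70 = minute 105.
For task 3: task 2 (finishes minute 105); task 1 (finishes minute 30). Taking the maximum gives a start of minute 105, and it finishes at 105 + 25 = minute 130.
Task 6 waits on task 3 (finishes minute 130, plus 10-minute gap → minute 140); task 2 (finishes minute 105). The latest of these is minute 140, which is the earliest task 6 can start.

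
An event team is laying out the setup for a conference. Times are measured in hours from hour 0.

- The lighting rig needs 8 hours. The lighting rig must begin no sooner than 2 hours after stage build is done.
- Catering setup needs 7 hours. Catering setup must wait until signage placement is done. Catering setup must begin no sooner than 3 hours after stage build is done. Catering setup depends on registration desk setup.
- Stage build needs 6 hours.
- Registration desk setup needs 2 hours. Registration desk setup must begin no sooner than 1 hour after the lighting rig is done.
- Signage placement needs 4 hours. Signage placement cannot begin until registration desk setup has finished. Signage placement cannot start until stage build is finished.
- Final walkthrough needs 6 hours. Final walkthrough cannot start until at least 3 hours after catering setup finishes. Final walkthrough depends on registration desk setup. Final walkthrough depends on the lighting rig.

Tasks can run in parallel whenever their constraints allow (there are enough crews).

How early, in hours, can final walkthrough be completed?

Stage build can start immediately at hour 0; it finishes at hour 6.
The lighting rig cannot begin until stage build (finishes hour 6, plus 2-hour gap → hour 8). It runs from hour 8 to 8 + 8 = hour 16.
After the lighting rig (finishes hour 16, plus 1-hour gap → hour 17), registration desk setup can start at hour 17 and finishes at hour 19.
Signage placement needs all of registration desk setup (finishes hour 19); stage build (finishes hour 6). That puts its earliest start at hour 19; it finishes at 19 + 4 = hour 23.
Catering setup cannot start until signage placement (finishes hour 23); stage build (finishes hour 6, plus 3-hour gap → hour 9); registration desk setup (finishes hour 19). The controlling bound is hour 23, so catering setup finishes at 23 + 7 = hour 30.
Final walkthrough needs all of catering setup (finishes hour 30, plus 3-hour gap → hour 33); registration desk setup (finishes hour 19); the lighting rig (finishes hour 16). That puts its earliest start at hour 33; it finishes at 33 + 6 = hour 39.

39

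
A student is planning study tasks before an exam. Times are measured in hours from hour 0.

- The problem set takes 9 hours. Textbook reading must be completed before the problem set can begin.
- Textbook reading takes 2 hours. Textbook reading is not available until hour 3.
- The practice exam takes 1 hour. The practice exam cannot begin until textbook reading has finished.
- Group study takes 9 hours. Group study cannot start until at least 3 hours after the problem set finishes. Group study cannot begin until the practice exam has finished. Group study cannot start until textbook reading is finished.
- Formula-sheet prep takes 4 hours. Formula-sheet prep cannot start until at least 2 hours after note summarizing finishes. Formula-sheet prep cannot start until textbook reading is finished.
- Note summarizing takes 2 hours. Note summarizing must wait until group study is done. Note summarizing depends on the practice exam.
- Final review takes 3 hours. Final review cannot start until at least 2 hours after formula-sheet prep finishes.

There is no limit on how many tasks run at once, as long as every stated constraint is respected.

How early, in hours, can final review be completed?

39

Textbook reading cannot begin until its own release at hour 3. It runs from hour 3 to 3 + 2 = hour 5.
The practice exam waits on textbook reading (finishes hour 5), so it starts at hour 5 and finishes at 5 + 1 = hour 6.
The problem set waits on textbook reading (finishes hour 5), so it starts at hour 5 and finishes at 5 + 9 = hour 14.
Group study needs all of the problem set (finishes hour 14, plus 3-hour gap → hour 17); the practice exam (finishes hour 6); textbook reading (finishes hour 5). That puts its earliest start at hour 17; it finishes at 17 + 9 = hour 26.
For note summarizing: group study (finishes hour 26); the practice exam (finishes hour 6). Taking the maximum gives a start of hour 26, and it finishes at 26 + 2 = hour 28.
Formula-sheet prep needs all of note summarizing (finishes hour 28, plus 2-hour gap → hour 30); textbook reading (finishes hour 5). That puts its earliest start at hour 30; it finishes at 30 + 4 = hour 34.
Final review cannot begin until formula-sheet prep (finishes hour 34, plus 2-hour gap → hour 36). It runs from hour 36 to 36 + 3 = hour 39.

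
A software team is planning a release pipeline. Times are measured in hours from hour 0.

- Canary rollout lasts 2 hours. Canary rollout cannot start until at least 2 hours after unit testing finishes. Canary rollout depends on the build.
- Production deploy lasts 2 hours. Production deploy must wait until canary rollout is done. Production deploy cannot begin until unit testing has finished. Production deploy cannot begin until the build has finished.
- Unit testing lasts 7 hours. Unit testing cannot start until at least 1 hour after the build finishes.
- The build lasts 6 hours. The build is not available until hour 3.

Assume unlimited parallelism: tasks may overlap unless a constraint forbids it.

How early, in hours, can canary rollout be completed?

21

The build cannot begin until its own release at hour 3. It runs from hour 3 to 3 + 6 = hour 9.
Unit testing waits on the build (finishes hour 9, plus 1-hour gap → hour 10), so it starts at hour 10 and finishes at 10 + 7 = hour 17.
For canary rollout: unit testing (finishes hour 17, plus 2-hour gap → hour 19); the build (finishes hour 9). Taking the maximum gives a start of hour 19, and it finishes at 19 + 2 = hour 21.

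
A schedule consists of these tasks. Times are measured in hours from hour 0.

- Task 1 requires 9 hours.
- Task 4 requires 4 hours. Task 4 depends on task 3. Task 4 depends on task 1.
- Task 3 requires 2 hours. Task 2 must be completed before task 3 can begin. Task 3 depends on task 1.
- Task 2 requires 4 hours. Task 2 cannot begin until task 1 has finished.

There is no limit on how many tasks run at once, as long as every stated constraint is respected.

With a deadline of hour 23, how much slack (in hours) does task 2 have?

Task 1 can start immediately at hour 0; it finishes at hour 9.
Task 2 waits on task 1 (finishes hour 9), so it starts at hour 9 and finishes at 9 + 4 = hour 13.

Working backward from the deadline:
Nothing follows task 4; the deadline of hour 23 is its only limit. It must start by 23 − 4 = hour 19.
Task 3 must finish before task 4 (must start by hour 19). With a 2-hour duration, task 3 must start by 19 − 2 = hour 17.
Since task 3 (must start by hour 17) depends on it, task 2 must finish by hour 17. Backing off its 4-hour duration gives a latest start of hour 13.
So task 2 can start as early as hour 9 and as late as hour 13, giving 13 − 9 = 4 hours of slack.

4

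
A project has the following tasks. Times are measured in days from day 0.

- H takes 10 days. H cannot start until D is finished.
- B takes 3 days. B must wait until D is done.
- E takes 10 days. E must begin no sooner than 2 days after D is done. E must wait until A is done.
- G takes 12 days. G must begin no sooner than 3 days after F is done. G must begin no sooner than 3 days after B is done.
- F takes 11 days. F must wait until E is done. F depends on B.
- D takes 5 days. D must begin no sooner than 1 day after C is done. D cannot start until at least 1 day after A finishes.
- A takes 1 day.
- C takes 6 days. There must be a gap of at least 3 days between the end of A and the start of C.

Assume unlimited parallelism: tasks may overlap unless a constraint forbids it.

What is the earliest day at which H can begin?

A can start immediately at day 0; it finishes at day 1.
C cannot begin until A (finishes day 1, plus 3-day gap → day 4). It runs from day 4 to 4 + 6 = day 10.
For D: C (finishes day 10, plus 1-day gap → day 11); A (finishes day 1, plus 1-day gap → day 2). Taking the maximum gives a start of day 11, and it finishes at 11 + 5 = day 16.
H waits on D (finishes day 16), so the earliest it can start is day 16.

16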